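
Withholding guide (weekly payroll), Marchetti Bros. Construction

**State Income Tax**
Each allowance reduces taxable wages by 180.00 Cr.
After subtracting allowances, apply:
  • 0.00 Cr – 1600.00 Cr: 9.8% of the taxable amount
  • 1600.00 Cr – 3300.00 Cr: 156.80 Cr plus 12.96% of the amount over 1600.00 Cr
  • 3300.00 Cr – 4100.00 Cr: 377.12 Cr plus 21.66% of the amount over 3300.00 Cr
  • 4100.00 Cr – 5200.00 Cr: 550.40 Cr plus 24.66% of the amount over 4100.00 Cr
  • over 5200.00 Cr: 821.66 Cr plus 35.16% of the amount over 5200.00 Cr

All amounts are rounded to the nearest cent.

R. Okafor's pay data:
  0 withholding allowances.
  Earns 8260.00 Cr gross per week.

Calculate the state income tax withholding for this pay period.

State Income Tax: taxable = 8260.00 Cr
  821.66 Cr + 35.16% × (8260.00 Cr − 5200.00 Cr) = 821.66 Cr + 35.16% × 3060.00 Cr = 1897.56 Cr

1897.56 Cr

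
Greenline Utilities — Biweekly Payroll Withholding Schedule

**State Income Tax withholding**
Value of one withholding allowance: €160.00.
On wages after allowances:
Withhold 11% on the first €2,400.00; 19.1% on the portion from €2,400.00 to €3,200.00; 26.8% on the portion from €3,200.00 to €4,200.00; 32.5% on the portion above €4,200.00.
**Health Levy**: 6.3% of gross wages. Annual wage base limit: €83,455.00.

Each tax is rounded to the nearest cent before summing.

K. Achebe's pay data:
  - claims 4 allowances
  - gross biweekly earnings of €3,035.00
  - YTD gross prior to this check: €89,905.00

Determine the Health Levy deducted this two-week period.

Health Levy: YTD €89,905.00 ≥ cap €83,455.00 → €0.00

€0.00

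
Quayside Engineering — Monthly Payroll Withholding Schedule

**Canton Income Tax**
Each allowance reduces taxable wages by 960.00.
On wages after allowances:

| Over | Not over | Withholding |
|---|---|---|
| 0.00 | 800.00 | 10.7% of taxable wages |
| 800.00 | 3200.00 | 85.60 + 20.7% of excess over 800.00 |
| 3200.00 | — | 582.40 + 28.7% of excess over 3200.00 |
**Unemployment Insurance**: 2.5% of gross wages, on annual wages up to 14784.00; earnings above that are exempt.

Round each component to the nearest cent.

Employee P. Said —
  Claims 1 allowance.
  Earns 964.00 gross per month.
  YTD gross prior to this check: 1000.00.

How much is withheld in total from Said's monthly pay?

24.53

Canton Income Tax: taxable = 964.00 − 1×960.00 = 4.00
  10.7% × 4.00 = 0.43
Unemployment Insurance: 2.5% × 964.00 = 24.10
Total: 0.43 + 24.10 = 24.53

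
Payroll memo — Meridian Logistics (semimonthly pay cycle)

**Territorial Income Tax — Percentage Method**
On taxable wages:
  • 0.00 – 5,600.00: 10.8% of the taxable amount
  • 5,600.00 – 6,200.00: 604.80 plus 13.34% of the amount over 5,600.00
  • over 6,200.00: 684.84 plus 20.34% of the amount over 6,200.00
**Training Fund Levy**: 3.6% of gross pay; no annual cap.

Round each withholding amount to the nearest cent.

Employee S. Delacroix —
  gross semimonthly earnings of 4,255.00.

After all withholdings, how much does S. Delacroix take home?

Territorial Income Tax: taxable = 4,255.00
  10.8% × 4,255.00 = 459.54
Training Fund Levy: 3.6% × 4,255.00 = 153.18
Total withheld: 459.54 + 153.18 = 612.72
Net pay: 4,255.00 − 612.72 = 3,642.28

3,642.28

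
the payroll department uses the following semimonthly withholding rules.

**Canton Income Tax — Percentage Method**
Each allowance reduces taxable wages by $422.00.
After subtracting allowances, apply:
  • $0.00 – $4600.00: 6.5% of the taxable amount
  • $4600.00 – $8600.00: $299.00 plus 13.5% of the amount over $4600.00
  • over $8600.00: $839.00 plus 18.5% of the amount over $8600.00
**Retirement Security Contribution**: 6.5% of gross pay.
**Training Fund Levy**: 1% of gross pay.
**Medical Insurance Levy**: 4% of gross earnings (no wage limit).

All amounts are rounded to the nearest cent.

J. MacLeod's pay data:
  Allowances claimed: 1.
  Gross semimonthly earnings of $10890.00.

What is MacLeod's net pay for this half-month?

$8453.07

Canton Income Tax: taxable = $10890.00 − 1×$422.00 = $10468.00
  $839.00 + 18.5% × ($10468.00 − $8600.00) = $839.00 + 18.5% × $1868.00 = $1184.58
Retirement Security Contribution: 6.5% × $10890.00 = $707.85
Training Fund Levy: 1% × $10890.00 = $108.90
Medical Insurance Levy: 4% × $10890.00 = $435.60
Total withheld: $1184.58 + $707.85 + $108.90 + $435.60 = $2436.93
Net pay: $10890.00 − $2436.93 = $8453.07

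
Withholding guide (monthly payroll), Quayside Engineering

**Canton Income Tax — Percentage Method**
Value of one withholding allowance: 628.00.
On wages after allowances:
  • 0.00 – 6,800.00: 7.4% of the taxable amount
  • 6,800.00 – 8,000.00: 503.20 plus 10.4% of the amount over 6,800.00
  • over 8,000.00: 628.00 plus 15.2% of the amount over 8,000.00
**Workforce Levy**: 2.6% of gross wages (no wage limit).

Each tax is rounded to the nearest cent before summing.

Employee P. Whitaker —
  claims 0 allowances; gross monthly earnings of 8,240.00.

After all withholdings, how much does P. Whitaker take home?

7,361.28

Canton Income Tax: taxable = 8,240.00
  628.00 + 15.2% × (8,240.00 − 8,000.00) = 628.00 + 15.2% × 240.00 = 664.48
Workforce Levy: 2.6% × 8,240.00 = 214.24
Total withheld: 664.48 + 214.24 = 878.72
Net pay: 8,240.00 − 878.72 = 7,361.28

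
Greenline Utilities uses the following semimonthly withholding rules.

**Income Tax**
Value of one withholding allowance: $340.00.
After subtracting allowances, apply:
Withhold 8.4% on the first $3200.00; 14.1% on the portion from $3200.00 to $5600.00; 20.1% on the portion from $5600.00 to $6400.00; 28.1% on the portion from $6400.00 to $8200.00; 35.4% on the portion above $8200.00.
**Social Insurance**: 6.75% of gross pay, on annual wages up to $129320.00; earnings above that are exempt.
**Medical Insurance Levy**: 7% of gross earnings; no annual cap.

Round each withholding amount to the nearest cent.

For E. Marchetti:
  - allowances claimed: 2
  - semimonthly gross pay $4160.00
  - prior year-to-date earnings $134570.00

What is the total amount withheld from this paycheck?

Income Tax: taxable = $4160.00 − 2×$340.00 = $3480.00
  $268.80 + 14.1% × ($3480.00 − $3200.00) = $268.80 + 14.1% × $280.00 = $308.28
Social Insurance: YTD $134570.00 ≥ cap $129320.00 → $0.00
Medical Insurance Levy: 7% × $4160.00 = $291.20
Total: $308.28 + $0.00 + $291.20 = $599.48

$599.48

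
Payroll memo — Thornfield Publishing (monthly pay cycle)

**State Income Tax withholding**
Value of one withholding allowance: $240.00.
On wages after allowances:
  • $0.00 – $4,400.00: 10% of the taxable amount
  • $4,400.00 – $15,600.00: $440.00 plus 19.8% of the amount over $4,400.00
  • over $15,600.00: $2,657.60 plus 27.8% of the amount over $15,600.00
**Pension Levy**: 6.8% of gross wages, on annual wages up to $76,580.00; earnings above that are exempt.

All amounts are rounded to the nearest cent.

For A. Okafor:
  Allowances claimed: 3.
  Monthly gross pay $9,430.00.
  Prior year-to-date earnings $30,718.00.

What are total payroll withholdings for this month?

$1,934.62

State Income Tax: taxable = $9,430.00 − 3×$240.00 = $8,710.00
  $440.00 + 19.8% × ($8,710.00 − $4,400.00) = $440.00 + 19.8% × $4,310.00 = $1,293.38
Pension Levy: 6.8% × $9,430.00 = $641.24
Total: $1,293.38 + $641.24 = $1,934.62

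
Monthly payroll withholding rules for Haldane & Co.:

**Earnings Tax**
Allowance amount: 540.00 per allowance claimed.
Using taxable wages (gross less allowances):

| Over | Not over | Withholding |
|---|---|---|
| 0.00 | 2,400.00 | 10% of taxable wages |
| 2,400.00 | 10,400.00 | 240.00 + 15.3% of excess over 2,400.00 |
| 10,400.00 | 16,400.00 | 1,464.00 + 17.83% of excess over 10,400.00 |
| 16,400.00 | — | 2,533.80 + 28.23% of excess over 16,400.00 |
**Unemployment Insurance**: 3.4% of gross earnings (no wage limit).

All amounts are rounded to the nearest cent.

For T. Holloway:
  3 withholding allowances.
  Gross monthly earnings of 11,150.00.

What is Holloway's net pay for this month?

Earnings Tax: taxable = 11,150.00 − 3×540.00 = 9,530.00
  240.00 + 15.3% × (9,530.00 − 2,400.00) = 240.00 + 15.3% × 7,130.00 = 1,330.89
Unemployment Insurance: 3.4% × 11,150.00 = 379.10
Total withheld: 1,330.89 + 379.10 = 1,709.99
Net pay: 11,150.00 − 1,709.99 = 9,440.01

9,440.01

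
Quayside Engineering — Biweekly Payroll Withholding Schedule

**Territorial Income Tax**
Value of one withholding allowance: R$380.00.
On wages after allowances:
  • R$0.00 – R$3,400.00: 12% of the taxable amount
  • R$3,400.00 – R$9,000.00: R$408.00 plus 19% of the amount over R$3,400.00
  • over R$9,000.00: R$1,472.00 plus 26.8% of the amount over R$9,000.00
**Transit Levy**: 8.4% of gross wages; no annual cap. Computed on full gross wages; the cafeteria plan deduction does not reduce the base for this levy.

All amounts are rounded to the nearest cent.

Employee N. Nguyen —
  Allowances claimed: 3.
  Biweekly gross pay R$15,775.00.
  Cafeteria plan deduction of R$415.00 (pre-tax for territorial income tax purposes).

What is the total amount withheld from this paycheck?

Territorial Income Tax: taxable = R$15,775.00 − R$415.00 − 3×R$380.00 = R$14,220.00
  R$1,472.00 + 26.8% × (R$14,220.00 − R$9,000.00) = R$1,472.00 + 26.8% × R$5,220.00 = R$2,870.96
Transit Levy: 8.4% × R$15,775.00 = R$1,325.10
Total: R$2,870.96 + R$1,325.10 = R$4,196.06

R$4,196.06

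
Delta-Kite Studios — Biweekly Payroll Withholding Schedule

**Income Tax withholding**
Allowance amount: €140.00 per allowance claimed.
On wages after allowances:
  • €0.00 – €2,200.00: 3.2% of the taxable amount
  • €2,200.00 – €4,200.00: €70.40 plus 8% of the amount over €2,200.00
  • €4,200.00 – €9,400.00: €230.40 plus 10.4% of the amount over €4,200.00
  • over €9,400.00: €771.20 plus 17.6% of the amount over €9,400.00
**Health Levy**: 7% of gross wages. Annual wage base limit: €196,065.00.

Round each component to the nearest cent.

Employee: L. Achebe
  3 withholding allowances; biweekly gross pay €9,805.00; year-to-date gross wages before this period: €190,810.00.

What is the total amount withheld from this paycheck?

Income Tax: taxable = €9,805.00 − 3×€140.00 = €9,385.00
  €230.40 + 10.4% × (€9,385.00 − €4,200.00) = €230.40 + 10.4% × €5,185.00 = €769.64
Health Levy: cap €196,065.00 − YTD €190,810.00 = €5,255.00 subject; 7% × €5,255.00 = €367.85
Total: €769.64 + €367.85 = €1,137.49

€1,137.49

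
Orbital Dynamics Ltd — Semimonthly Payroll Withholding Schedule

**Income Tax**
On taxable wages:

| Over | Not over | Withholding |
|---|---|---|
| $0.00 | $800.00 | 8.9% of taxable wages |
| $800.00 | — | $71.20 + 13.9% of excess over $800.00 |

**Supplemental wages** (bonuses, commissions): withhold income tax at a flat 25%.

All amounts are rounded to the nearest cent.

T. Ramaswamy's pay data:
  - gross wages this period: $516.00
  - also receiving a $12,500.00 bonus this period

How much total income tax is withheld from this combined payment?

$3,170.92

Income Tax: taxable = $516.00
  8.9% × $516.00 = $45.92
Supplemental (25% flat on bonus): 25% × $12,500.00 = $3,125.00
Total income tax: $45.92 + $3,125.00 = $3,170.92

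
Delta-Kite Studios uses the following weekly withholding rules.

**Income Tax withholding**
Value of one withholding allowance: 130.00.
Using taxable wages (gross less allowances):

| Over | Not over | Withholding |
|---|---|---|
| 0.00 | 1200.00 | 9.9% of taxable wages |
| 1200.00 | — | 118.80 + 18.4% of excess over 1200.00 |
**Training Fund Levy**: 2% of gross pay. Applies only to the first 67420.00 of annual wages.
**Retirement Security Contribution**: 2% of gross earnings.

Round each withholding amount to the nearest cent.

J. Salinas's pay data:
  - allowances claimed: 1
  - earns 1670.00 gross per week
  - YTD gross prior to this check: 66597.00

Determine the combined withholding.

Income Tax: taxable = 1670.00 − 1×130.00 = 1540.00
  118.80 + 18.4% × (1540.00 − 1200.00) = 118.80 + 18.4% × 340.00 = 181.36
Training Fund Levy: cap 67420.00 − YTD 66597.00 = 823.00 subject; 2% × 823.00 = 16.46
Retirement Security Contribution: 2% × 1670.00 = 33.40
Total: 181.36 + 16.46 + 33.40 = 231.22

231.22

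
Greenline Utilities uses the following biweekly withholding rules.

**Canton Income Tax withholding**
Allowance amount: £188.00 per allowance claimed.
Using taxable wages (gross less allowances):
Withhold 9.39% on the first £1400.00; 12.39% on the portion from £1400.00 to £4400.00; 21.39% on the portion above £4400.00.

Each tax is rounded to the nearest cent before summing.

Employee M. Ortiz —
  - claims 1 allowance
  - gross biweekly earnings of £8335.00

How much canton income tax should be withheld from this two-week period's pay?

£1304.64

Canton Income Tax: taxable = £8335.00 − 1×£188.00 = £8147.00
  £503.16 + 21.39% × (£8147.00 − £4400.00) = £503.16 + 21.39% × £3747.00 = £1304.64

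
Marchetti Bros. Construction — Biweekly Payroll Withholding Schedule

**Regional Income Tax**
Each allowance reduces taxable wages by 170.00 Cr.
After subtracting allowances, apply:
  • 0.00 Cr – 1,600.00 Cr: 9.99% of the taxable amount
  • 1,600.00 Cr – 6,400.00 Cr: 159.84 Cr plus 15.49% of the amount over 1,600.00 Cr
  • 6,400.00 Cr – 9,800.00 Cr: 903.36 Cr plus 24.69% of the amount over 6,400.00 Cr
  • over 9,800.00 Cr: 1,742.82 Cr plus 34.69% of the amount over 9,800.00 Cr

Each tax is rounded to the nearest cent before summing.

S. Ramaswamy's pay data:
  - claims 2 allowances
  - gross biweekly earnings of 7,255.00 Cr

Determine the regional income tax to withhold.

Regional Income Tax: taxable = 7,255.00 Cr − 2×170.00 Cr = 6,915.00 Cr
  903.36 Cr + 24.69% × (6,915.00 Cr − 6,400.00 Cr) = 903.36 Cr + 24.69% × 515.00 Cr = 1,030.51 Cr

1,030.51 Cr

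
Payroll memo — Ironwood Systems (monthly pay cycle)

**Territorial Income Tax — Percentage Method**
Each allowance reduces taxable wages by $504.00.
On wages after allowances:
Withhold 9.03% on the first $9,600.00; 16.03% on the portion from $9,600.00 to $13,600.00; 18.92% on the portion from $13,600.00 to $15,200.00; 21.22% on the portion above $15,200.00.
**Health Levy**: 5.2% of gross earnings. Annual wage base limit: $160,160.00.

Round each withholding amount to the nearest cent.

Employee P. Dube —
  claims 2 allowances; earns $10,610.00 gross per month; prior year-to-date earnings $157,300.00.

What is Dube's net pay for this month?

Territorial Income Tax: taxable = $10,610.00 − 2×$504.00 = $9,602.00
  $866.88 + 16.03% × ($9,602.00 − $9,600.00) = $866.88 + 16.03% × $2.00 = $867.20
Health Levy: cap $160,160.00 − YTD $157,300.00 = $2,860.00 subject; 5.2% × $2,860.00 = $148.72
Total withheld: $867.20 + $148.72 = $1,015.92
Net pay: $10,610.00 − $1,015.92 = $9,594.08

$9,594.08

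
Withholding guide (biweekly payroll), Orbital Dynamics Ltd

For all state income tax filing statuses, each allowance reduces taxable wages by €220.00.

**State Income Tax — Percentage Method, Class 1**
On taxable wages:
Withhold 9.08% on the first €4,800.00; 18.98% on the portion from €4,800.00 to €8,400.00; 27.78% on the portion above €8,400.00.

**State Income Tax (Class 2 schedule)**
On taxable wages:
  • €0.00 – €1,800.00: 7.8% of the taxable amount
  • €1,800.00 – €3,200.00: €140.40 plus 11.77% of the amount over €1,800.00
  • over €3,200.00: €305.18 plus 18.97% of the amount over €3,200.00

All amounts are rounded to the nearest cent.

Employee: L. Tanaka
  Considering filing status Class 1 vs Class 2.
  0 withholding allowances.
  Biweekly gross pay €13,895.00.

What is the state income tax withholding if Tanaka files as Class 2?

State Income Tax (Class 2): taxable = €13,895.00
  €305.18 + 18.97% × (€13,895.00 − €3,200.00) = €305.18 + 18.97% × €10,695.00 = €2,334.02

€2,334.02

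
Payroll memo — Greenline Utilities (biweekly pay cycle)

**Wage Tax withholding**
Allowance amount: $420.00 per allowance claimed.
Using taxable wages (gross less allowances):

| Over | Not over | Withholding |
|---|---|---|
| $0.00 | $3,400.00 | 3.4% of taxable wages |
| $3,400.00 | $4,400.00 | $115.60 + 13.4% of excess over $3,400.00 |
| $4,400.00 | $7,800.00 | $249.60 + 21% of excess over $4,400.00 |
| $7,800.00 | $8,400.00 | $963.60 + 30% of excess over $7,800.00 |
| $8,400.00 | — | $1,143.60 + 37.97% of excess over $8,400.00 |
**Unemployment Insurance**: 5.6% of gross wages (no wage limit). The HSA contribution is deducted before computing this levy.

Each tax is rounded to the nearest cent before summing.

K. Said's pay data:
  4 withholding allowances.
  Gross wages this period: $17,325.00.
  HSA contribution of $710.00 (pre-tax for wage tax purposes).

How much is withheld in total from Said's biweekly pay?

Wage Tax: taxable = $17,325.00 − $710.00 − 4×$420.00 = $14,935.00
  $1,143.60 + 37.97% × ($14,935.00 − $8,400.00) = $1,143.60 + 37.97% × $6,535.00 = $3,624.94
Unemployment Insurance: 5.6% × $16,615.00 = $930.44
Total: $3,624.94 + $930.44 = $4,555.38

$4,555.38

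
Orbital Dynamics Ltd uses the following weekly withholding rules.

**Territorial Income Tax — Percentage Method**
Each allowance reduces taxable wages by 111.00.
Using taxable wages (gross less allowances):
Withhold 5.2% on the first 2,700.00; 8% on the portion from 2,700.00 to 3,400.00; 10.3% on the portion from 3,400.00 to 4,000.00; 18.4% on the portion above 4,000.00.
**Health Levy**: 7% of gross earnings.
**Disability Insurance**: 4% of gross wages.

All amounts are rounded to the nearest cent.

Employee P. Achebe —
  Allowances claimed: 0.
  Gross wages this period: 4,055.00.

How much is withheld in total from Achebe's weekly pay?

Territorial Income Tax: taxable = 4,055.00
  258.20 + 18.4% × (4,055.00 − 4,000.00) = 258.20 + 18.4% × 55.00 = 268.32
Health Levy: 7% × 4,055.00 = 283.85
Disability Insurance: 4% × 4,055.00 = 162.20
Total: 268.32 + 283.85 + 162.20 = 714.37

714.37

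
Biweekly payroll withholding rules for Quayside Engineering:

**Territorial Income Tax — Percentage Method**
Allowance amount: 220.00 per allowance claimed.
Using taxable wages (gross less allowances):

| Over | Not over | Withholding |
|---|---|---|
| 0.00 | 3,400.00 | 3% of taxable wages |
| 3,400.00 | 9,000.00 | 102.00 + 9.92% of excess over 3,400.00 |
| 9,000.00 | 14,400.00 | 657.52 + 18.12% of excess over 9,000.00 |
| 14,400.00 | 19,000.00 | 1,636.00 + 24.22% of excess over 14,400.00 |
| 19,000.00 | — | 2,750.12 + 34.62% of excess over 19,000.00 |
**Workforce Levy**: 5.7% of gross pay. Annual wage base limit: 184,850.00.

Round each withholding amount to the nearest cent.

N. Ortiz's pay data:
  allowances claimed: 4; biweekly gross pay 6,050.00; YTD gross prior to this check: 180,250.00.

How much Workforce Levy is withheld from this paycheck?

Workforce Levy: cap 184,850.00 − YTD 180,250.00 = 4,600.00 subject; 5.7% × 4,600.00 = 262.20

262.20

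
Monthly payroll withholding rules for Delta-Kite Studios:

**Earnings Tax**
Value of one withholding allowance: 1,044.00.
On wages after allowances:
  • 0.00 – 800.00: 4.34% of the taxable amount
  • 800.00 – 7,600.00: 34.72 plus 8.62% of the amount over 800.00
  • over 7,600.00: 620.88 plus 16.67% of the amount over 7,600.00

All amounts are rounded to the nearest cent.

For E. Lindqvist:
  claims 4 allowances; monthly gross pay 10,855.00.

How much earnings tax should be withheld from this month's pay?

Earnings Tax: taxable = 10,855.00 − 4×1,044.00 = 6,679.00
  34.72 + 8.62% × (6,679.00 − 800.00) = 34.72 + 8.62% × 5,879.00 = 541.49

541.49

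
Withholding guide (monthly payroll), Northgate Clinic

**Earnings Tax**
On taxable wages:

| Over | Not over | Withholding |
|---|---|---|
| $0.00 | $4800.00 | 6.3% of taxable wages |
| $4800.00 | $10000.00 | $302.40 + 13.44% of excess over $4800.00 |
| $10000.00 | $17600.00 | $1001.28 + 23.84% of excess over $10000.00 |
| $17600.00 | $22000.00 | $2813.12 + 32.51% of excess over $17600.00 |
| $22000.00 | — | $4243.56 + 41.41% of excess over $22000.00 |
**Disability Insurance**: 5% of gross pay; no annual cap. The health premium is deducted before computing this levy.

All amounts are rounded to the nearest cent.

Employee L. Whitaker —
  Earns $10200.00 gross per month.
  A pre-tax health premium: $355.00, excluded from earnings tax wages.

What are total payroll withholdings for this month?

$1472.70

Earnings Tax: taxable = $10200.00 − $355.00 = $9845.00
  $302.40 + 13.44% × ($9845.00 − $4800.00) = $302.40 + 13.44% × $5045.00 = $980.45
Disability Insurance: 5% × $9845.00 = $492.25
Total: $980.45 + $492.25 = $1472.70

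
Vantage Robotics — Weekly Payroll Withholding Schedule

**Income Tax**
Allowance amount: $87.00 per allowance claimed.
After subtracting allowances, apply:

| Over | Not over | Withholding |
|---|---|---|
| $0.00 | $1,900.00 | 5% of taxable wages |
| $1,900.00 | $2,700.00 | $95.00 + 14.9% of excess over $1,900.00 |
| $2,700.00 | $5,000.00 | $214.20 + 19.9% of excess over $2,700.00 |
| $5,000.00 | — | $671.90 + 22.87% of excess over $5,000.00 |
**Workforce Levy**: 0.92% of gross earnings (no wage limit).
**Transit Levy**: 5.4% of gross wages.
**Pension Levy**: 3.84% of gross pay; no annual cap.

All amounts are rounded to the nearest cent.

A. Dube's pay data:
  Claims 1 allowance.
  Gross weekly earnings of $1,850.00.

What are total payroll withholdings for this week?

Income Tax: taxable = $1,850.00 − 1×$87.00 = $1,763.00
  5% × $1,763.00 = $88.15
Workforce Levy: 0.92% × $1,850.00 = $17.02
Transit Levy: 5.4% × $1,850.00 = $99.90
Pension Levy: 3.84% × $1,850.00 = $71.04
Total: $88.15 + $17.02 + $99.90 + $71.04 = $276.11

$276.11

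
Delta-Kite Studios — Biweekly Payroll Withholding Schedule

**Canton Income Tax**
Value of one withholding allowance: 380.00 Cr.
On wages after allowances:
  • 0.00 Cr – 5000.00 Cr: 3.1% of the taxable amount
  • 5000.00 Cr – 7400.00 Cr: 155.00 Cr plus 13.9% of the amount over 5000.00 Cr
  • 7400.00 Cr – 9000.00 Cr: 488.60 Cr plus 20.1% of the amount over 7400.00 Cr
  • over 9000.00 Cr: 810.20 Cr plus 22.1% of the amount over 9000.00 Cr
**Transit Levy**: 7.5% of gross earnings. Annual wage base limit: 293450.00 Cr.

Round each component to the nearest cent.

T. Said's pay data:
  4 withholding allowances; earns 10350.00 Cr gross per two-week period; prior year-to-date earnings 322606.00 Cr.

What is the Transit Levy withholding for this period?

0.00 Cr

Transit Levy: YTD 322606.00 Cr ≥ cap 293450.00 Cr → 0.00 Cr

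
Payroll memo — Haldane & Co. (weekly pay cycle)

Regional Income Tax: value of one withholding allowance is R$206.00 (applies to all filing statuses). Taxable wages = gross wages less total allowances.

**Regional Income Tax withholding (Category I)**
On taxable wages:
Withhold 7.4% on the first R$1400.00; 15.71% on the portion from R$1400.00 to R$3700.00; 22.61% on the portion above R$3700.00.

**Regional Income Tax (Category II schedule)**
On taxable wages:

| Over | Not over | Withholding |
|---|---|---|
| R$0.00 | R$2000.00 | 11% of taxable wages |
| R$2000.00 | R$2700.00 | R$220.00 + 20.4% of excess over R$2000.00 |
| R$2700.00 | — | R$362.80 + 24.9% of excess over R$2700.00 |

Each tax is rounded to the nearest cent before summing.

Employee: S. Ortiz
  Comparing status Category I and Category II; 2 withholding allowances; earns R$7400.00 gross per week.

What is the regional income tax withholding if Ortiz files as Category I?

R$1208.35

Regional Income Tax (Category I): taxable = R$7400.00 − 2×R$206.00 = R$6988.00
  R$464.93 + 22.61% × (R$6988.00 − R$3700.00) = R$464.93 + 22.61% × R$3288.00 = R$1208.35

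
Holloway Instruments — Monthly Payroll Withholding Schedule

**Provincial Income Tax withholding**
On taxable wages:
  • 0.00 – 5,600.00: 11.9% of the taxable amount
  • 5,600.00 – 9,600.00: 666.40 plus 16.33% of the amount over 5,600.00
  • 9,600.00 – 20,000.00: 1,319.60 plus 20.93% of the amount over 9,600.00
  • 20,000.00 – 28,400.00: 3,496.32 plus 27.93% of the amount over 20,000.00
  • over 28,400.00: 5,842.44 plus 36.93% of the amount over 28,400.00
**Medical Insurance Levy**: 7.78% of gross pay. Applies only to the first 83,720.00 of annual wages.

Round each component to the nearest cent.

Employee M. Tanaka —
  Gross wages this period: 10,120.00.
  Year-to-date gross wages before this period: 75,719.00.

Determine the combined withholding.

Provincial Income Tax: taxable = 10,120.00
  1,319.60 + 20.93% × (10,120.00 − 9,600.00) = 1,319.60 + 20.93% × 520.00 = 1,428.44
Medical Insurance Levy: cap 83,720.00 − YTD 75,719.00 = 8,001.00 subject; 7.78% × 8,001.00 = 622.48
Total: 1,428.44 + 622.48 = 2,050.92

2,050.92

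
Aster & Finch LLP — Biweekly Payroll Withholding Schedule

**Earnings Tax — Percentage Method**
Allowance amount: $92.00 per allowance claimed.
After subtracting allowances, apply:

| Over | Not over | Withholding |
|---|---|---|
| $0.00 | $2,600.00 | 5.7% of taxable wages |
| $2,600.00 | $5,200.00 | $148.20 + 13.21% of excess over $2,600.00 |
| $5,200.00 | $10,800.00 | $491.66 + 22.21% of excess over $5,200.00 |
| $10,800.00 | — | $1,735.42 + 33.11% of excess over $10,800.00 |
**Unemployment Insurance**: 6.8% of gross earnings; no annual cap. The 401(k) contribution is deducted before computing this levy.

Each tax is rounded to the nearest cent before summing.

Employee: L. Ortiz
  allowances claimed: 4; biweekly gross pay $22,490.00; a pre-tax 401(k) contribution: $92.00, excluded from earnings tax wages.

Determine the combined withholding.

$6,976.73

Earnings Tax: taxable = $22,490.00 − $92.00 − 4×$92.00 = $22,030.00
  $1,735.42 + 33.11% × ($22,030.00 − $10,800.00) = $1,735.42 + 33.11% × $11,230.00 = $5,453.67
Unemployment Insurance: 6.8% × $22,398.00 = $1,523.06
Total: $5,453.67 + $1,523.06 = $6,976.73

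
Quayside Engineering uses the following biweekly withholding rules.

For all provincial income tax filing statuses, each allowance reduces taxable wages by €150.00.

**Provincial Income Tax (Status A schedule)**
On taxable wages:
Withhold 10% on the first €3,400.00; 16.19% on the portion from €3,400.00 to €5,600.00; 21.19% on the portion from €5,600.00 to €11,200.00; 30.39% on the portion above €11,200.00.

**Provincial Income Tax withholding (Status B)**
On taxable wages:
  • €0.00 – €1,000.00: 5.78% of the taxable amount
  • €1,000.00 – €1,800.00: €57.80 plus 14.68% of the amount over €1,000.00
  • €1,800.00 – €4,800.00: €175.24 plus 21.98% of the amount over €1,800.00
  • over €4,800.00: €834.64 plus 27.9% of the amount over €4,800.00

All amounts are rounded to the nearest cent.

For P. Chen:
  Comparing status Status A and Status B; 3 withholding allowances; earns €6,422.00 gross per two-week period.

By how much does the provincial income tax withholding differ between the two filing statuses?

€386.62

Provincial Income Tax (Status A): taxable = €6,422.00 − 3×€150.00 = €5,972.00
  €696.18 + 21.19% × (€5,972.00 − €5,600.00) = €696.18 + 21.19% × €372.00 = €775.01
Provincial Income Tax (Status B): taxable = €6,422.00 − 3×€150.00 = €5,972.00
  €834.64 + 27.9% × (€5,972.00 − €4,800.00) = €834.64 + 27.9% × €1,172.00 = €1,161.63
Difference: |€775.01 − €1,161.63| = €386.62 (higher under Status B)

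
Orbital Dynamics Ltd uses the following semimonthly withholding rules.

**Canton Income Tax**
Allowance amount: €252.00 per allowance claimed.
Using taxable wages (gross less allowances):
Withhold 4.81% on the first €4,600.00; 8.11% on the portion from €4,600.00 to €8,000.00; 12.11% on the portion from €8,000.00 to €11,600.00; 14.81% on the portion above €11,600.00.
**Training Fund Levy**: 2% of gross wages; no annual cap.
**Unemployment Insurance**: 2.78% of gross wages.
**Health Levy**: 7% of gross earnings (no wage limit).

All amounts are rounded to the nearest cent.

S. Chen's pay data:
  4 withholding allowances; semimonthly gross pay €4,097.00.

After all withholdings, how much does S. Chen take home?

€3,465.79

Canton Income Tax: taxable = €4,097.00 − 4×€252.00 = €3,089.00
  4.81% × €3,089.00 = €148.58
Training Fund Levy: 2% × €4,097.00 = €81.94
Unemployment Insurance: 2.78% × €4,097.00 = €113.90
Health Levy: 7% × €4,097.00 = €286.79
Total withheld: €148.58 + €81.94 + €113.90 + €286.79 = €631.21
Net pay: €4,097.00 − €631.21 = €3,465.79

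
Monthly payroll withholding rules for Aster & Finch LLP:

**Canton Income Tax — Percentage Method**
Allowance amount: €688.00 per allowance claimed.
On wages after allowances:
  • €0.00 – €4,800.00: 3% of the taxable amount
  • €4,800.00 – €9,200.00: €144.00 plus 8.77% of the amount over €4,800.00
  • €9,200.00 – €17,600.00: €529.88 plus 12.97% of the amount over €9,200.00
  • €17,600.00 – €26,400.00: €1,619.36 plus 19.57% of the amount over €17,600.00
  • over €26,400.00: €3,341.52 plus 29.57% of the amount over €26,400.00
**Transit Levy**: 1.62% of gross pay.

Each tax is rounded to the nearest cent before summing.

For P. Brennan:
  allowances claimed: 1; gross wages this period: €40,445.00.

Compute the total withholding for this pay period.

€7,946.39

Canton Income Tax: taxable = €40,445.00 − 1×€688.00 = €39,757.00
  €3,341.52 + 29.57% × (€39,757.00 − €26,400.00) = €3,341.52 + 29.57% × €13,357.00 = €7,291.18
Transit Levy: 1.62% × €40,445.00 = €655.21
Total: €7,291.18 + €655.21 = €7,946.39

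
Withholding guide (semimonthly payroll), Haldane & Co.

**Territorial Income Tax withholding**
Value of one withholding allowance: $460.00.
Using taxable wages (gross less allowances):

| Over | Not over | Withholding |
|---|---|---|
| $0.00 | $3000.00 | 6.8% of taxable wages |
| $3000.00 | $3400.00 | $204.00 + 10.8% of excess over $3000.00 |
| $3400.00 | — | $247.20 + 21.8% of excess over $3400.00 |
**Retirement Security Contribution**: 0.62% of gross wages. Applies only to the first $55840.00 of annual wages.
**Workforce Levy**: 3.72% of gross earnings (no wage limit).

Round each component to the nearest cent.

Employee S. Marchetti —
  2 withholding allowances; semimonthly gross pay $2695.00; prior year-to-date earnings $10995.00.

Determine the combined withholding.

$237.66

Territorial Income Tax: taxable = $2695.00 − 2×$460.00 = $1775.00
  6.8% × $1775.00 = $120.70
Retirement Security Contribution: 0.62% × $2695.00 = $16.71
Workforce Levy: 3.72% × $2695.00 = $100.25
Total: $120.70 + $16.71 + $100.25 = $237.66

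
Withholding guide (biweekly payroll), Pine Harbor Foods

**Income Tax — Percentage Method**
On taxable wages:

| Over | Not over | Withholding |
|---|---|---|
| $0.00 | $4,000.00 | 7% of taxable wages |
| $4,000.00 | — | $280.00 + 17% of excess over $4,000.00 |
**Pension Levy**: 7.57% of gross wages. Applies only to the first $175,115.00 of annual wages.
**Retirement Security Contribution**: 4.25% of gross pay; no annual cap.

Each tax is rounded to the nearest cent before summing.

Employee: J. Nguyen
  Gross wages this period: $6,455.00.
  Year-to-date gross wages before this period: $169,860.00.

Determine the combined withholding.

$1,369.49

Income Tax: taxable = $6,455.00
  $280.00 + 17% × ($6,455.00 − $4,000.00) = $280.00 + 17% × $2,455.00 = $697.35
Pension Levy: cap $175,115.00 − YTD $169,860.00 = $5,255.00 subject; 7.57% × $5,255.00 = $397.80
Retirement Security Contribution: 4.25% × $6,455.00 = $274.34
Total: $697.35 + $397.80 + $274.34 = $1,369.49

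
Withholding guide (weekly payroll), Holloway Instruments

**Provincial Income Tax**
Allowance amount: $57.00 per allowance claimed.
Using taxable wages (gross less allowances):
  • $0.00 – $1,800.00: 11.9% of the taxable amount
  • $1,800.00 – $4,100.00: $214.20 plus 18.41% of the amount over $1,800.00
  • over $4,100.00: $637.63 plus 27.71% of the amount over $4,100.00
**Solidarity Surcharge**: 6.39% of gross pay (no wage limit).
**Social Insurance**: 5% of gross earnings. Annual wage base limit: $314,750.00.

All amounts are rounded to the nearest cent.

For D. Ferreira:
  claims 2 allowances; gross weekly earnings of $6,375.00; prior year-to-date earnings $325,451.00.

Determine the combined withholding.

Provincial Income Tax: taxable = $6,375.00 − 2×$57.00 = $6,261.00
  $637.63 + 27.71% × ($6,261.00 − $4,100.00) = $637.63 + 27.71% × $2,161.00 = $1,236.44
Solidarity Surcharge: 6.39% × $6,375.00 = $407.36
Social Insurance: YTD $325,451.00 ≥ cap $314,750.00 → $0.00
Total: $1,236.44 + $407.36 + $0.00 = $1,643.80

$1,643.80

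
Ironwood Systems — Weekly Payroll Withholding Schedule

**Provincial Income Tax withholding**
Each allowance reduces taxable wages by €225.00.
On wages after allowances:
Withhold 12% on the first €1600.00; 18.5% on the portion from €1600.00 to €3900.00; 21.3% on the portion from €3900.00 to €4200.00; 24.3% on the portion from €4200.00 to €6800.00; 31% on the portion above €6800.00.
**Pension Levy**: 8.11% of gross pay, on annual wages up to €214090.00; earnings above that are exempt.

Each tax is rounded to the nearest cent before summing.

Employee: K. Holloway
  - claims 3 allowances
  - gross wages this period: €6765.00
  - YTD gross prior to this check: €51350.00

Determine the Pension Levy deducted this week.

€548.64

Pension Levy: 8.11% × €6765.00 = €548.64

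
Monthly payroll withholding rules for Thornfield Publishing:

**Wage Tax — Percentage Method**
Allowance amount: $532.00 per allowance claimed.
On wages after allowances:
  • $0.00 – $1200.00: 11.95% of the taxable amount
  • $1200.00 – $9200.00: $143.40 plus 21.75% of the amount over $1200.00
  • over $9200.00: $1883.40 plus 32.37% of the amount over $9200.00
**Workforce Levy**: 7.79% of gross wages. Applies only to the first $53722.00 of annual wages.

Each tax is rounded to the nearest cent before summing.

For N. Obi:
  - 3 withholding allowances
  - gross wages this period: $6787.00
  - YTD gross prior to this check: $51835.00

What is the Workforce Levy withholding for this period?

$147.00

Workforce Levy: cap $53722.00 − YTD $51835.00 = $1887.00 subject; 7.79% × $1887.00 = $147.00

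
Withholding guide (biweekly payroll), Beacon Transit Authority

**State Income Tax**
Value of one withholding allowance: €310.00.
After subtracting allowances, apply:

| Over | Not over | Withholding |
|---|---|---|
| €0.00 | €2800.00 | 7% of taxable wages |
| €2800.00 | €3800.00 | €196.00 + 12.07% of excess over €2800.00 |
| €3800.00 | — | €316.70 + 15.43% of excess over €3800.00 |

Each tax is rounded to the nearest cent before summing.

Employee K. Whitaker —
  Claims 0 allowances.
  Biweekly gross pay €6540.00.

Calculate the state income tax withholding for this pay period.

€739.48

State Income Tax: taxable = €6540.00
  €316.70 + 15.43% × (€6540.00 − €3800.00) = €316.70 + 15.43% × €2740.00 = €739.48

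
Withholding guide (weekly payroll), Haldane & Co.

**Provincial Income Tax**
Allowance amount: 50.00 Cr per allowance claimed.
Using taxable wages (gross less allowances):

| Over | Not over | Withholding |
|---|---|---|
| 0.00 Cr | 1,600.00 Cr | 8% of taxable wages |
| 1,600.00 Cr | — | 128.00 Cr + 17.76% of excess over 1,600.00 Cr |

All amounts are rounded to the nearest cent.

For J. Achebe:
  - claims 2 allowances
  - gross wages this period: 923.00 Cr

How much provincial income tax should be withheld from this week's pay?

Provincial Income Tax: taxable = 923.00 Cr − 2×50.00 Cr = 823.00 Cr
  8% × 823.00 Cr = 65.84 Cr

65.84 Cr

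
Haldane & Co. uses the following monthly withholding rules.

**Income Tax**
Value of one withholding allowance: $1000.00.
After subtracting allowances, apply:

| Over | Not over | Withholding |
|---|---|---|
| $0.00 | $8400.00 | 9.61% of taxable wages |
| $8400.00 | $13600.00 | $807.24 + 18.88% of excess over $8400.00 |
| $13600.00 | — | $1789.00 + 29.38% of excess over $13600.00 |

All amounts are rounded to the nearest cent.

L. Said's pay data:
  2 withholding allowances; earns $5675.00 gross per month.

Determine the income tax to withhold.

Income Tax: taxable = $5675.00 − 2×$1000.00 = $3675.00
  9.61% × $3675.00 = $353.17

$353.17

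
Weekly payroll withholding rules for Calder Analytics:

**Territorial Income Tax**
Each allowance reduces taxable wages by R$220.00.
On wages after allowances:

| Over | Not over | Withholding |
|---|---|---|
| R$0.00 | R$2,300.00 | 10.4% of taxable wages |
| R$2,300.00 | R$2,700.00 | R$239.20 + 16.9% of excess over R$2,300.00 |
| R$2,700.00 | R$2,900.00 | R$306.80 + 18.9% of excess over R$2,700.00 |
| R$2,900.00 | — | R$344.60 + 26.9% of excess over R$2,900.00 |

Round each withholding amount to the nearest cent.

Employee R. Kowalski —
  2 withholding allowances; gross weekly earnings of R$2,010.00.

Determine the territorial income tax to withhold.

R$163.28

Territorial Income Tax: taxable = R$2,010.00 − 2×R$220.00 = R$1,570.00
  10.4% × R$1,570.00 = R$163.28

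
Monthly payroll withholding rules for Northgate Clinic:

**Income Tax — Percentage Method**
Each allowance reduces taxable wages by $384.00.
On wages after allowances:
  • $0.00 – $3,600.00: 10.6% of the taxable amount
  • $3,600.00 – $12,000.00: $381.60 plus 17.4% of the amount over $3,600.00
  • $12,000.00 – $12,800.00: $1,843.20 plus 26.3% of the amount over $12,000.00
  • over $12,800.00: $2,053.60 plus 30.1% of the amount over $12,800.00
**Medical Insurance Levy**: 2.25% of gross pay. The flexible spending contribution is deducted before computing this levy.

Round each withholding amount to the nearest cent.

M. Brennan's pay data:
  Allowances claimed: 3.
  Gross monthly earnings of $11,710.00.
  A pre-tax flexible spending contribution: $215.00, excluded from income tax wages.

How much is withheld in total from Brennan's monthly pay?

$1,813.52

Income Tax: taxable = $11,710.00 − $215.00 − 3×$384.00 = $10,343.00
  $381.60 + 17.4% × ($10,343.00 − $3,600.00) = $381.60 + 17.4% × $6,743.00 = $1,554.88
Medical Insurance Levy: 2.25% × $11,495.00 = $258.64
Total: $1,554.88 + $258.64 = $1,813.52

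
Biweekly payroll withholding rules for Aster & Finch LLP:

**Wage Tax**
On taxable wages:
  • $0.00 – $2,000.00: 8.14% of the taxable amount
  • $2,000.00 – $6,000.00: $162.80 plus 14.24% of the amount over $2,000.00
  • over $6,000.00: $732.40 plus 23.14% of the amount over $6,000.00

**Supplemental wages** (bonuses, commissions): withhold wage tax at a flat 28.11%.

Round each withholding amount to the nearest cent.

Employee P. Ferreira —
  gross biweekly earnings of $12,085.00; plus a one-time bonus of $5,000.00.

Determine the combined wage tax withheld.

$3,545.97

Wage Tax: taxable = $12,085.00
  $732.40 + 23.14% × ($12,085.00 − $6,000.00) = $732.40 + 23.14% × $6,085.00 = $2,140.47
Supplemental (28.11% flat on bonus): 28.11% × $5,000.00 = $1,405.50
Total wage tax: $2,140.47 + $1,405.50 = $3,545.97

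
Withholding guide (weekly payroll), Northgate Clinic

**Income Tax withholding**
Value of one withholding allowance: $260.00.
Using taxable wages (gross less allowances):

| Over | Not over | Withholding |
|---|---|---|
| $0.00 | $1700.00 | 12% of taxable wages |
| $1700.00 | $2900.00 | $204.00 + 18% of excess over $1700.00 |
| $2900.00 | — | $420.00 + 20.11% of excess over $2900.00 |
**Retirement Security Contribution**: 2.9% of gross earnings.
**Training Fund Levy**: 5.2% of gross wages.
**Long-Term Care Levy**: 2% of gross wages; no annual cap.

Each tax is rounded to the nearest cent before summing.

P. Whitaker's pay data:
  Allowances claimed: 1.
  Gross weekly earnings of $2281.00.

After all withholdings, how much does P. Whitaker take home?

$1788.84

Income Tax: taxable = $2281.00 − 1×$260.00 = $2021.00
  $204.00 + 18% × ($2021.00 − $1700.00) = $204.00 + 18% × $321.00 = $261.78
Retirement Security Contribution: 2.9% × $2281.00 = $66.15
Training Fund Levy: 5.2% × $2281.00 = $118.61
Long-Term Care Levy: 2% × $2281.00 = $45.62
Total withheld: $261.78 + $66.15 + $118.61 + $45.62 = $492.16
Net pay: $2281.00 − $492.16 = $1788.84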